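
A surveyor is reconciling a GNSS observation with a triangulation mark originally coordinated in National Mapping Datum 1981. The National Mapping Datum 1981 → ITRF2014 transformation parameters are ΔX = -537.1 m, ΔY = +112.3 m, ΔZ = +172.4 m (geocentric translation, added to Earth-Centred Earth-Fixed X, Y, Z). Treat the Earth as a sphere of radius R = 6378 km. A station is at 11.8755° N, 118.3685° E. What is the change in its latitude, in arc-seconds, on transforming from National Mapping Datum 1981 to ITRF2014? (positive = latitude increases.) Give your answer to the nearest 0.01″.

sin φ = 0.205786, cos φ = 0.978597, sin λ = 0.879910, cos λ = -0.475141.
North component: ΔN = −sin φ cos λ·ΔX − sin φ sin λ·ΔY + cos φ·ΔZ = −(0.205786)(-0.475141)(-537.1) − (0.205786)(0.879910)(112.3) + (0.978597)(172.4) = 95.86 m.
1° of latitude spans πR/180 = 111317 m, so Δφ = 95.86 / 111317 × 3600 = 3.100″.

Δφ = 3.10″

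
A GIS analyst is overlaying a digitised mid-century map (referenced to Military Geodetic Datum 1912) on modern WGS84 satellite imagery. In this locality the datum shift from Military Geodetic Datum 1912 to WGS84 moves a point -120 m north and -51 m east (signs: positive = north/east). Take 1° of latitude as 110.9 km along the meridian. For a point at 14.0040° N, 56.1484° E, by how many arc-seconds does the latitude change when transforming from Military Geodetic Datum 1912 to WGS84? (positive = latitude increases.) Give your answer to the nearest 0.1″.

1° of latitude = 110.9 km, so Δφ = -120.0 / 110900 = -0.0010821° = -3.895″.

Δφ = -3.9″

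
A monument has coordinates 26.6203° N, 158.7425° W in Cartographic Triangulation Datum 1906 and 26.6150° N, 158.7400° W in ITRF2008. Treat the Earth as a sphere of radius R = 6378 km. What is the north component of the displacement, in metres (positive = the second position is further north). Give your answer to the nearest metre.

ΔN = -590 m

Δφ = 26.6150° − 26.6203° = -0.0053°; Δλ = -158.7400° − -158.7425° = +0.0025°.
1° along a meridian = πR/180 = 111317 m.
ΔN = Δφ × 111317 = -590.0 m; ΔE = Δλ × 111317 × cos(26.6203°) = +0.0025 × 111317 × 0.893996 = 248.8 m.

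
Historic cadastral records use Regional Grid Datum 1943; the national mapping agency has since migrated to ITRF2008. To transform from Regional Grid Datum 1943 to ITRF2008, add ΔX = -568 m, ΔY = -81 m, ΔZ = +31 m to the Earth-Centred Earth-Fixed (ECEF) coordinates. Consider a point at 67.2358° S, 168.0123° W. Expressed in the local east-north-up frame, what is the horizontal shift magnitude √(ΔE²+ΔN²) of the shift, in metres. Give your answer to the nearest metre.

541 m

At φ = -67.2358°, λ = -168.0123°: sin φ = -0.922105, cos φ = 0.386940, sin λ = -0.207702, cos λ = -0.978192.
ΔE = −sin λ·ΔX + cos λ·ΔY = −(-0.207702)·(-568) + (-0.978192)·(-81) = -38.74 m.
ΔN = −sin φ cos λ·ΔX − sin φ sin λ·ΔY + cos φ·ΔZ = −(-0.922105)(-0.978192)(-568) − (-0.922105)(-0.207702)(-81) + (0.386940)(31) = 539.84 m.
Horizontal magnitude = √(ΔE² + ΔN²) = √((-38.74)² + 539.84²) = 541.23 m.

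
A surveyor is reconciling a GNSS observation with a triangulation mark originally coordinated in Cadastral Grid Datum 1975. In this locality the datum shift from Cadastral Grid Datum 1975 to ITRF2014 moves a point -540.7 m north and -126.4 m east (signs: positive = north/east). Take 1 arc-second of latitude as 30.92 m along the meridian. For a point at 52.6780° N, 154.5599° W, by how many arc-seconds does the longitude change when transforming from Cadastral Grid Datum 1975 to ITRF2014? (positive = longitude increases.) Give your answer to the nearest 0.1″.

At latitude 52.6780°, cos φ = 0.606294.
1″ of longitude at this latitude = 30.92 × cos φ = 18.7466 m, so Δλ = -126.4 / 18.7466 = -6.743″.

Δλ = -6.7″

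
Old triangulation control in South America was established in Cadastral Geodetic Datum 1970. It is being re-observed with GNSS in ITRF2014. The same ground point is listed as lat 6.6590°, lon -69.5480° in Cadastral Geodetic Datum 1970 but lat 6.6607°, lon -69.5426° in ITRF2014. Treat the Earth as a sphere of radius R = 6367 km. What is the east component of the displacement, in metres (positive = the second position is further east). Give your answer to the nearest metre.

Δφ = 6.6607° − 6.6590° = +0.0017°; Δλ = -69.5426° − -69.5480° = +0.0054°.
1° along a meridian = πR/180 = 111125 m.
ΔN = Δφ × 111125 = 188.9 m; ΔE = Δλ × 111125 × cos(6.6590°) = +0.0054 × 111125 × 0.993254 = 596.0 m.

ΔE = 596 m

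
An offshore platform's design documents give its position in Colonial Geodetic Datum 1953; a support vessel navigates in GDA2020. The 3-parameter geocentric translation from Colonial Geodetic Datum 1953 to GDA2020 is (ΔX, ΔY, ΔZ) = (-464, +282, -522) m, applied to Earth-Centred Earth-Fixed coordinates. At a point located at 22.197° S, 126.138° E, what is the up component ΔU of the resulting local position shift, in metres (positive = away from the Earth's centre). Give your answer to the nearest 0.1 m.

At φ = -22.197°, λ = 126.138°: sin φ = -0.377792, cos φ = 0.925890, sin λ = 0.807599, cos λ = -0.589732.
ΔU = cos φ cos λ·ΔX + cos φ sin λ·ΔY + sin φ·ΔZ = (0.925890)(-0.589732)(-464) + (0.925890)(0.807599)(282) + (-0.377792)(-522) = 661.43 m.

ΔU = 661.4 m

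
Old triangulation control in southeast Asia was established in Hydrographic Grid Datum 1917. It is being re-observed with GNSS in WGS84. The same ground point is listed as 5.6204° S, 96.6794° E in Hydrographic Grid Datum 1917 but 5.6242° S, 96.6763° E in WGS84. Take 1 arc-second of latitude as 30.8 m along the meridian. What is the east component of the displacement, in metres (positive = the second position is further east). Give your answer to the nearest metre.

ΔE = -342 m

Δφ = -5.6242° − -5.6204° = -0.0038°; Δλ = 96.6763° − 96.6794° = -0.0031°.
1° of latitude = 3600 × 30.80 = 110880 m.
ΔN = Δφ × 110880 = -421.3 m; ΔE = Δλ × 110880 × cos(-5.6204°) = -0.0031 × 110880 × 0.995193 = -342.1 m.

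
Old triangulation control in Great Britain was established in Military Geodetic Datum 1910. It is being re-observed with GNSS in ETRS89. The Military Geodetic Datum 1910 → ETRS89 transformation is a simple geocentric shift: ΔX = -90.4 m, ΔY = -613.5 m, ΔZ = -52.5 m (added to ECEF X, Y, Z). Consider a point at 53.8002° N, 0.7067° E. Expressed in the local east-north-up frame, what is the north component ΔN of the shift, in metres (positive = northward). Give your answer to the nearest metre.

ΔN = 48 m

The local north axis is (−sin φ cos λ, −sin φ sin λ, cos φ), giving ΔN = 72.944 + 6.106 − 31.007 = 48.04 m.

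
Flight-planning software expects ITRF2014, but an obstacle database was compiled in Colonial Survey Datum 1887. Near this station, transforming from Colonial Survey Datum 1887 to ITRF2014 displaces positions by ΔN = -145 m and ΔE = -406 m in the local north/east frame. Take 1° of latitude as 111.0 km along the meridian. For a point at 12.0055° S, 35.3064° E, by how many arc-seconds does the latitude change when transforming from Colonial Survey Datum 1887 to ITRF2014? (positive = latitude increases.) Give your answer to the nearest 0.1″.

Δφ = -4.7″

1° of latitude = 111.0 km, so Δφ = -145.0 / 111000 = -0.0013063° = -4.703″.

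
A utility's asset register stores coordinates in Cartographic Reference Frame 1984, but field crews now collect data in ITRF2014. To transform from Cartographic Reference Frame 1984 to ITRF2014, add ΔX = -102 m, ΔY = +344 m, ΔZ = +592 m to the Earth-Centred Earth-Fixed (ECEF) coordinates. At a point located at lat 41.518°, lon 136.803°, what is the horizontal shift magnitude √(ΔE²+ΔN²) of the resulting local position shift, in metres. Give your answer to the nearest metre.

At φ = 41.518°, λ = 136.803°: sin φ = 0.662855, cos φ = 0.748748, sin λ = 0.684509, cos λ = -0.729004.
ΔE = −sin λ·ΔX + cos λ·ΔY = −(0.684509)·(-102) + (-0.729004)·(344) = -180.96 m.
ΔN = −sin φ cos λ·ΔX − sin φ sin λ·ΔY + cos φ·ΔZ = −(0.662855)(-0.729004)(-102) − (0.662855)(0.684509)(344) + (0.748748)(592) = 237.89 m.
Horizontal magnitude = √(ΔE² + ΔN²) = √((-180.96)² + 237.89²) = 298.89 m.

299 m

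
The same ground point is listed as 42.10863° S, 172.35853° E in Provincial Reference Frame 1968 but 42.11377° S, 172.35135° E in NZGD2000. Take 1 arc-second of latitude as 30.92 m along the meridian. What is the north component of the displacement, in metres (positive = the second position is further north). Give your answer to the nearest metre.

Δφ = -42.11377° − -42.10863° = -0.00514°; Δλ = 172.35135° − 172.35853° = -0.00718°.
1° of latitude = 3600 × 30.92 = 111312 m.
ΔN = Δφ × 111312 = -572.1 m; ΔE = Δλ × 111312 × cos(-42.10863°) = -0.00718 × 111312 × 0.741875 = -592.9 m.

ΔN = -572 m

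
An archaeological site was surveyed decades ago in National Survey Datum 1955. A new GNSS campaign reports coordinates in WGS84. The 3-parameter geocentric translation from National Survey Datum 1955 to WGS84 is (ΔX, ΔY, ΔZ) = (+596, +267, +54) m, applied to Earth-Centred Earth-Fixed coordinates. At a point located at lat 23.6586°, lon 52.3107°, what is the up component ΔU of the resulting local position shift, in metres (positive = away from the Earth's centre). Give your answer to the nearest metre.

At φ = 23.6586°, λ = 52.3107°: sin φ = 0.401286, cos φ = 0.915953, sin λ = 0.791338, cos λ = 0.611379.
ΔU = cos φ cos λ·ΔX + cos φ sin λ·ΔY + sin φ·ΔZ = (0.915953)(0.611379)(596) + (0.915953)(0.791338)(267) + (0.401286)(54) = 548.96 m.

ΔU = 549 m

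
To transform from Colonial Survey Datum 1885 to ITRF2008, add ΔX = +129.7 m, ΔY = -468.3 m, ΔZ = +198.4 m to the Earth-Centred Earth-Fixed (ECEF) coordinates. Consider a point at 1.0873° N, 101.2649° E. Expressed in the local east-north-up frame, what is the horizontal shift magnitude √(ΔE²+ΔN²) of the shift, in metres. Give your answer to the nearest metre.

The local east axis at (φ, λ) is (−sin λ, cos λ, 0), so ΔE = −sin(101.2649°)·129.7 + cos(101.2649°)·(-468.3) = -35.72 m.
The local north axis is (−sin φ cos λ, −sin φ sin λ, cos φ), giving ΔN = 0.481 + 8.715 + 198.364 = 207.56 m.
Horizontal magnitude = √(ΔE² + ΔN²) = √((-35.72)² + 207.56²) = 210.61 m.

211 m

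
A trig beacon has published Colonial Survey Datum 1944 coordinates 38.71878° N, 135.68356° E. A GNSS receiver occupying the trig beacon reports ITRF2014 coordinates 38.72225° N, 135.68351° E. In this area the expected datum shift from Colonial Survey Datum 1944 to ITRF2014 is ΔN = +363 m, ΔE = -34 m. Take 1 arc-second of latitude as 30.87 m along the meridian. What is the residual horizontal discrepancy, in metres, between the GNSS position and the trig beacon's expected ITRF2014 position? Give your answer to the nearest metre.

Observed coordinate differences: Δφ = +0.00347°, Δλ = -0.00005°.
Converting to metres (1° lat = 111132 m, cos φ = 0.780225): observed ΔN = 385.6 m, observed ΔE = -4.3 m.
Subtracting the expected shift leaves a residual of 385.6 − (363) = 22.6 m north and -4.3 − (-34) = 29.7 m east.
Residual distance = √(22.6² + 29.7²) = 37.3 m.

37 m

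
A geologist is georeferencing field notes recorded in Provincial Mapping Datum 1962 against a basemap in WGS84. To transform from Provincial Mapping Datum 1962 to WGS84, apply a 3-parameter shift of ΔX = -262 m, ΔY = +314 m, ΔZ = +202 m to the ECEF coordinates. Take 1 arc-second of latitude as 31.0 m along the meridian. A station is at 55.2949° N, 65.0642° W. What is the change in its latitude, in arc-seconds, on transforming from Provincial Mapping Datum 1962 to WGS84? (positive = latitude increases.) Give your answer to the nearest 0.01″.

sin φ = 0.822093, cos φ = 0.569353, sin λ = -0.906781, cos λ = 0.421602.
North component: ΔN = −sin φ cos λ·ΔX − sin φ sin λ·ΔY + cos φ·ΔZ = −(0.822093)(0.421602)(-262) − (0.822093)(-0.906781)(314) + (0.569353)(202) = 439.89 m.
1° of latitude spans 3600 × 31.00 = 111600 m, so Δφ = 439.89 / 111600 × 3600 = 14.190″.

Δφ = 14.19″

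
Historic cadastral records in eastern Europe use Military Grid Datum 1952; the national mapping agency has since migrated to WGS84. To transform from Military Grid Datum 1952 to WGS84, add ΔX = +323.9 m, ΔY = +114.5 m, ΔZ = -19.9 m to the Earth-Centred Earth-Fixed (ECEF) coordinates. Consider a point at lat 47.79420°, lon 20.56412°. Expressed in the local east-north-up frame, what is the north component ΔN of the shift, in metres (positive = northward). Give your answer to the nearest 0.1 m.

ΔN = -267.8 m

At φ = 47.79420°, λ = 20.56412°: sin φ = 0.740737, cos φ = 0.671796, sin λ = 0.351255, cos λ = 0.936280.
ΔN = −sin φ cos λ·ΔX − sin φ sin λ·ΔY + cos φ·ΔZ = −(0.740737)(0.936280)(323.9) − (0.740737)(0.351255)(114.5) + (0.671796)(-19.9) = -267.80 m.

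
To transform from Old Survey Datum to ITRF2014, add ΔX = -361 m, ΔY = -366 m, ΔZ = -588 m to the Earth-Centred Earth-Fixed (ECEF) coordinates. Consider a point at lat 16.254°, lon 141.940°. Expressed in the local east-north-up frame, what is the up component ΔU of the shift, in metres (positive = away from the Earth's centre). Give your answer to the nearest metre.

ΔU = -108 m

The local up (radial) axis is (cos φ cos λ, cos φ sin λ, sin φ), giving ΔU = 272.878 − 216.615 − 164.579 = -108.32 m.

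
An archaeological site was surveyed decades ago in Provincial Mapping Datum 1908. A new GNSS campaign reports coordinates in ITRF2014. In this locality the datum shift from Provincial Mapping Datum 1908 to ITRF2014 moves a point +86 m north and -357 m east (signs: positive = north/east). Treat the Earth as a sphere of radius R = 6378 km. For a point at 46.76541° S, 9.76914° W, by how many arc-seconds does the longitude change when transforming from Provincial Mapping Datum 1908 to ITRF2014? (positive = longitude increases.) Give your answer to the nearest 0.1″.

At latitude -46.76541°, cos φ = 0.684987.
One radian of longitude at latitude φ spans R cos φ, so Δλ = ΔE / (R cos φ) = -357.0 / (6378000 × 0.684987) = -8.1715e-05 rad = -16.855″.

Δλ = -16.9″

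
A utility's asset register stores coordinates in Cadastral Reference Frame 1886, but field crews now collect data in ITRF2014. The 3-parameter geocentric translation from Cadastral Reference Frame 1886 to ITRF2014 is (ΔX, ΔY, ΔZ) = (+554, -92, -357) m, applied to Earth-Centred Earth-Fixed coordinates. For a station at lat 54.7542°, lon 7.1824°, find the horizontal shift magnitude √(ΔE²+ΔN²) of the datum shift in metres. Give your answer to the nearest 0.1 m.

665.2 m

The local east axis at (φ, λ) is (−sin λ, cos λ, 0), so ΔE = −sin(7.1824°)·554 + cos(7.1824°)·(-92) = -160.54 m.
The local north axis is (−sin φ cos λ, −sin φ sin λ, cos φ), giving ΔN = -448.893 + 9.394 − 206.019 = -645.52 m.
Horizontal magnitude = √(ΔE² + ΔN²) = √((-160.54)² + (-645.52)²) = 665.18 m.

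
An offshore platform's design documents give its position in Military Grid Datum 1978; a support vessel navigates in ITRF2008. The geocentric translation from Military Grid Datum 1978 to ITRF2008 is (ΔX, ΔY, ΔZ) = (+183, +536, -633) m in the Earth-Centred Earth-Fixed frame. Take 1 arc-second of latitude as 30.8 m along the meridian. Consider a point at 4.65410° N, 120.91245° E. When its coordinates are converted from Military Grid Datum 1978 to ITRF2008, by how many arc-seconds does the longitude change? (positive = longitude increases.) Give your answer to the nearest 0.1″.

Δλ = -14.1″

sin φ = 0.081140, cos φ = 0.996703, sin λ = 0.857953, cos λ = -0.513728.
East component: ΔE = −sin λ·ΔX + cos λ·ΔY = −(0.857953)(183) + (-0.513728)(536) = -432.36 m.
1° of latitude spans 3600 × 30.80 = 110880 m; at latitude φ, 1° of longitude spans that × cos φ = 110514.4 m, so Δλ = -432.36 / 110514.4 × 3600 = -14.084″.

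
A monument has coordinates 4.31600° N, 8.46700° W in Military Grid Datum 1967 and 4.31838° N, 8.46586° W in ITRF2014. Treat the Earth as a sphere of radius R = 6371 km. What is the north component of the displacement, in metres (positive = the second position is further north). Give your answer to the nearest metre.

Δφ = 4.31838° − 4.31600° = +0.00238°; Δλ = -8.46586° − -8.46700° = +0.00114°.
1° along a meridian = πR/180 = 111195 m.
ΔN = Δφ × 111195 = 264.6 m; ΔE = Δλ × 111195 × cos(4.31600°) = +0.00114 × 111195 × 0.997164 = 126.4 m.

ΔN = 265 m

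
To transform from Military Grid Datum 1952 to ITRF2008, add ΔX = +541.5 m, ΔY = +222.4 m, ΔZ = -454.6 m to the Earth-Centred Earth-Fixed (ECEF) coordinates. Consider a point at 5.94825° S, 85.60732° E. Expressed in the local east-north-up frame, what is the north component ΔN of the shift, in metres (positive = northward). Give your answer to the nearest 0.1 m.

The local north axis is (−sin φ cos λ, −sin φ sin λ, cos φ), giving ΔN = 4.298 + 22.980 − 452.152 = -424.87 m.

ΔN = -424.9 m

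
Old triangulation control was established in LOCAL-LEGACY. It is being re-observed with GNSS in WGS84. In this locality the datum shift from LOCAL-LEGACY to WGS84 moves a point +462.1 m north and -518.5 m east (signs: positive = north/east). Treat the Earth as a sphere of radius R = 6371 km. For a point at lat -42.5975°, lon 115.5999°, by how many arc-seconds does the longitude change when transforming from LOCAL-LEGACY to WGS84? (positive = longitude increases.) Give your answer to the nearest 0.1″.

Δλ = -22.8″

At latitude -42.5975°, cos φ = 0.736127.
One radian of longitude at latitude φ spans R cos φ, so Δλ = ΔE / (R cos φ) = -518.5 / (6371000 × 0.736127) = -1.1056e-04 rad = -22.804″.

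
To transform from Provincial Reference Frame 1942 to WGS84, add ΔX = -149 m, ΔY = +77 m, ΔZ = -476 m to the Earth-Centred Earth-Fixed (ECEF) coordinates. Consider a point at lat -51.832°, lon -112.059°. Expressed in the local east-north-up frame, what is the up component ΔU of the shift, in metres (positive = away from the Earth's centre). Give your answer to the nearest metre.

At φ = -51.832°, λ = -112.059°: sin φ = -0.786202, cos φ = 0.617969, sin λ = -0.926798, cos λ = -0.375561.
ΔU = cos φ cos λ·ΔX + cos φ sin λ·ΔY + sin φ·ΔZ = (0.617969)(-0.375561)(-149) + (0.617969)(-0.926798)(77) + (-0.786202)(-476) = 364.71 m.

ΔU = 365 m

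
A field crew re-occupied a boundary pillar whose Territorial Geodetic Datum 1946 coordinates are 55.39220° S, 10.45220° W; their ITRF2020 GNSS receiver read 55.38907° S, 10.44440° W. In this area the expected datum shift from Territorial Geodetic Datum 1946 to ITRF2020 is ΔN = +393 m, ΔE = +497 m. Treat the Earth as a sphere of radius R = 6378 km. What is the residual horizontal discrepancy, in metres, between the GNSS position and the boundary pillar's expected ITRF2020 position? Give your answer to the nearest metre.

45 m

Observed coordinate differences: Δφ = +0.00313°, Δλ = +0.00780°.
Converting to metres (1° lat = 111317 m, cos φ = 0.567956): observed ΔN = 348.4 m, observed ΔE = 493.1 m.
Subtracting the expected shift leaves a residual of 348.4 − (393) = -44.6 m north and 493.1 − (497) = -3.9 m east.
Residual distance = √((-44.6)² + (-3.9)²) = 44.7 m.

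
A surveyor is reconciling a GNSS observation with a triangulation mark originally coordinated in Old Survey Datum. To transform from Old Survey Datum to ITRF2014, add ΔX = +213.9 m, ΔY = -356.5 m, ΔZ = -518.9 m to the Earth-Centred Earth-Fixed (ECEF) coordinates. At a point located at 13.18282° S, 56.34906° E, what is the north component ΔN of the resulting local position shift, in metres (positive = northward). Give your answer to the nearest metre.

The local north axis is (−sin φ cos λ, −sin φ sin λ, cos φ), giving ΔN = 27.032 − 67.679 − 505.226 = -545.87 m.

ΔN = -546 m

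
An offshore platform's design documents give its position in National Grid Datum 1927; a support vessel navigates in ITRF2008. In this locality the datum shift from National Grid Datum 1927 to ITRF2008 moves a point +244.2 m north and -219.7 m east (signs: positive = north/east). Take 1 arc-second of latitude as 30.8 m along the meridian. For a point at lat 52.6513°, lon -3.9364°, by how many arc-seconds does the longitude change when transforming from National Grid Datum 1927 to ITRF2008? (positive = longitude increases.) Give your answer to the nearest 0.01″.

Δλ = -11.76″

At latitude 52.6513°, cos φ = 0.606664.
1″ of longitude at this latitude = 30.80 × cos φ = 18.6853 m, so Δλ = -219.7 / 18.6853 = -11.758″.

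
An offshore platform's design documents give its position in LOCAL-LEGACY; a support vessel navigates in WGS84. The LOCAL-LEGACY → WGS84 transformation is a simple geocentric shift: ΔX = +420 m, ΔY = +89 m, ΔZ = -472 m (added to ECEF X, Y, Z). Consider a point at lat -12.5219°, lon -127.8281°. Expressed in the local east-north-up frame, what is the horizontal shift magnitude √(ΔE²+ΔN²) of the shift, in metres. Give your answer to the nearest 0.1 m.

599.7 m

The local east axis at (φ, λ) is (−sin λ, cos λ, 0), so ΔE = −sin(-127.8281°)·420 + cos(-127.8281°)·89 = 277.16 m.
The local north axis is (−sin φ cos λ, −sin φ sin λ, cos φ), giving ΔN = -55.847 − 15.241 − 460.773 = -531.86 m.
Horizontal magnitude = √(ΔE² + ΔN²) = √(277.16² + (-531.86)²) = 599.74 m.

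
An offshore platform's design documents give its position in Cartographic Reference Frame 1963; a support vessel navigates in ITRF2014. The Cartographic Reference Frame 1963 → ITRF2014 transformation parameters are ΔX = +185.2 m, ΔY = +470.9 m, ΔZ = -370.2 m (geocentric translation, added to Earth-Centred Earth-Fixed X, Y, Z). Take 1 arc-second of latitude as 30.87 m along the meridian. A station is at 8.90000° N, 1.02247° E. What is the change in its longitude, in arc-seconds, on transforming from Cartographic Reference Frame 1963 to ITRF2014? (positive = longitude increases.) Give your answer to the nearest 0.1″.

Δλ = 15.3″

sin φ = 0.154710, cos φ = 0.987960, sin λ = 0.017845, cos λ = 0.999841.
East component: ΔE = −sin λ·ΔX + cos λ·ΔY = −(0.017845)(185.2) + (0.999841)(470.9) = 467.52 m.
1° of latitude spans 3600 × 30.87 = 111132 m; at latitude φ, 1° of longitude spans that × cos φ = 109794.0 m, so Δλ = 467.52 / 109794.0 × 3600 = 15.329″.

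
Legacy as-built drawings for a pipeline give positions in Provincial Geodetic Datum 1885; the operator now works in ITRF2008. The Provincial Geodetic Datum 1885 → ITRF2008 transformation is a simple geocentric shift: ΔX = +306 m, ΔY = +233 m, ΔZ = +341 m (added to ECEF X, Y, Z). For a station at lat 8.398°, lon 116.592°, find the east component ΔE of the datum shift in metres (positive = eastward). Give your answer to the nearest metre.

ΔE = -378 m

At φ = 8.398°, λ = 116.592°: sin φ = 0.146048, cos φ = 0.989277, sin λ = 0.894217, cos λ = -0.447634.
ΔE = −sin λ·ΔX + cos λ·ΔY = −(0.894217)·(306) + (-0.447634)·(233) = -377.93 m.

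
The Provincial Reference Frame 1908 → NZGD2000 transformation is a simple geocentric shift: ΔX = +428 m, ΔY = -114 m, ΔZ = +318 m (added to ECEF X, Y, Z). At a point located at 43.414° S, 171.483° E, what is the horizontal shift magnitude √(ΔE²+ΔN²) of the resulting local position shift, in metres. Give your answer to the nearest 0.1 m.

At φ = -43.414°, λ = 171.483°: sin φ = -0.687265, cos φ = 0.726407, sin λ = 0.148103, cos λ = -0.988972.
ΔE = −sin λ·ΔX + cos λ·ΔY = −(0.148103)·(428) + (-0.988972)·(-114) = 49.35 m.
ΔN = −sin φ cos λ·ΔX − sin φ sin λ·ΔY + cos φ·ΔZ = −(-0.687265)(-0.988972)(428) − (-0.687265)(0.148103)(-114) + (0.726407)(318) = -71.51 m.
Horizontal magnitude = √(ΔE² + ΔN²) = √(49.35² + (-71.51)²) = 86.89 m.

86.9 m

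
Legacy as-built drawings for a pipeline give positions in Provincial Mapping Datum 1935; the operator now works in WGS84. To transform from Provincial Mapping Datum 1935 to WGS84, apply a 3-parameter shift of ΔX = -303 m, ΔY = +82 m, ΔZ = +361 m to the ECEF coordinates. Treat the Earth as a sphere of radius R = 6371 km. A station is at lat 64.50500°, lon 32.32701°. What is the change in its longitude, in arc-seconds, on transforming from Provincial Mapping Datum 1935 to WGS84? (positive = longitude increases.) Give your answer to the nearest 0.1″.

Δλ = 17.4″

sin φ = 0.902623, cos φ = 0.430432, sin λ = 0.534751, cos λ = 0.845010.
East component: ΔE = −sin λ·ΔX + cos λ·ΔY = −(0.534751)(-303) + (0.845010)(82) = 231.32 m.
1° of latitude spans πR/180 = 111195 m; at latitude φ, 1° of longitude spans that × cos φ = 47861.9 m, so Δλ = 231.32 / 47861.9 × 3600 = 17.399″.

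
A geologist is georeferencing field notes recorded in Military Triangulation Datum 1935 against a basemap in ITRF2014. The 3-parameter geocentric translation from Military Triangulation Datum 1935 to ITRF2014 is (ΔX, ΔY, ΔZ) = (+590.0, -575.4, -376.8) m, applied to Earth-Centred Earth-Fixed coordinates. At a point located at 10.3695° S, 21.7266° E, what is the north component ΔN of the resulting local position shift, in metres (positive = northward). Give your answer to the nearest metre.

The local north axis is (−sin φ cos λ, −sin φ sin λ, cos φ), giving ΔN = 98.653 − 38.339 − 370.646 = -310.33 m.

ΔN = -310 m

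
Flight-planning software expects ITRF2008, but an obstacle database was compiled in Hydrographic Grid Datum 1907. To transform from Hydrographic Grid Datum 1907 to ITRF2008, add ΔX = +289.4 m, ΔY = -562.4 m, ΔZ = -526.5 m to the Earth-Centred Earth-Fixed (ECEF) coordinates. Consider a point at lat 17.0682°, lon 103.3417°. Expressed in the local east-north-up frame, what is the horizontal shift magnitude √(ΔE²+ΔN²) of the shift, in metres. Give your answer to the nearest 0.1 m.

The local east axis at (φ, λ) is (−sin λ, cos λ, 0), so ΔE = −sin(103.3417°)·289.4 + cos(103.3417°)·(-562.4) = -151.81 m.
The local north axis is (−sin φ cos λ, −sin φ sin λ, cos φ), giving ΔN = 19.601 + 160.615 − 503.311 = -323.10 m.
Horizontal magnitude = √(ΔE² + ΔN²) = √((-151.81)² + (-323.10)²) = 356.98 m.

357.0 m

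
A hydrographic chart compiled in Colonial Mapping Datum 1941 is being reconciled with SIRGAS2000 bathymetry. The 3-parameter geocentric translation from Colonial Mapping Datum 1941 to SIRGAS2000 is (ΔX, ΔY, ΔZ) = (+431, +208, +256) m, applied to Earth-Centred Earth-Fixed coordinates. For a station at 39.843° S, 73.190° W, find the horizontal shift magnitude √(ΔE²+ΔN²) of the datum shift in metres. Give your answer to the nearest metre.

At φ = -39.843°, λ = -73.190°: sin φ = -0.640686, cos φ = 0.767803, sin λ = -0.957269, cos λ = 0.289199.
ΔE = −sin λ·ΔX + cos λ·ΔY = −(-0.957269)·(431) + (0.289199)·(208) = 472.74 m.
ΔN = −sin φ cos λ·ΔX − sin φ sin λ·ΔY + cos φ·ΔZ = −(-0.640686)(0.289199)(431) − (-0.640686)(-0.957269)(208) + (0.767803)(256) = 148.85 m.
Horizontal magnitude = √(ΔE² + ΔN²) = √(472.74² + 148.85²) = 495.62 m.

496 m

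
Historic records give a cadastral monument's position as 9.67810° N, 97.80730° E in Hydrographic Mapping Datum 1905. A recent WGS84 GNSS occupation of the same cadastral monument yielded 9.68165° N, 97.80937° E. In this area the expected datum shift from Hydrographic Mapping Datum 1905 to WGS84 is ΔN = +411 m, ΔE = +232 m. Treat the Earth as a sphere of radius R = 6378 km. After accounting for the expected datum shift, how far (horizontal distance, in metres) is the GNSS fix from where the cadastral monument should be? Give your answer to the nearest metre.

17 m

Observed coordinate differences: Δφ = +0.00355°, Δλ = +0.00207°.
Converting to metres (1° lat = 111317 m, cos φ = 0.985768): observed ΔN = 395.2 m, observed ΔE = 227.1 m.
Subtracting the expected shift leaves a residual of 395.2 − (411) = -15.8 m north and 227.1 − (232) = -4.9 m east.
Residual distance = √((-15.8)² + (-4.9)²) = 16.6 m.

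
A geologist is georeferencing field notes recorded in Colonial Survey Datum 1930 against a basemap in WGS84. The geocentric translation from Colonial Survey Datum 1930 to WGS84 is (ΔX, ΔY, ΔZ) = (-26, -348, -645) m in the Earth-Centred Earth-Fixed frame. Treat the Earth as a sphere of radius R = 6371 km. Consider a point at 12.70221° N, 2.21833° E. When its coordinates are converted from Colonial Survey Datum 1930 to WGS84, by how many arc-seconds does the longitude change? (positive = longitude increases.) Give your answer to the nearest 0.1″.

Δλ = -11.5″

sin φ = 0.219884, cos φ = 0.975526, sin λ = 0.038707, cos λ = 0.999251.
East component: ΔE = −sin λ·ΔX + cos λ·ΔY = −(0.038707)(-26) + (0.999251)(-348) = -346.73 m.
1° of latitude spans πR/180 = 111195 m; at latitude φ, 1° of longitude spans that × cos φ = 108473.5 m, so Δλ = -346.73 / 108473.5 × 3600 = -11.507″.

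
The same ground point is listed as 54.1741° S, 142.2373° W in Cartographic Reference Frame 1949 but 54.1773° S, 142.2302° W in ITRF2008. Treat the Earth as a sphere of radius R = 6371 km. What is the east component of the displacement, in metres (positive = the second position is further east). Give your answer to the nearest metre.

ΔE = 462 m

Δφ = -54.1773° − -54.1741° = -0.0032°; Δλ = -142.2302° − -142.2373° = +0.0071°.
1° along a meridian = πR/180 = 111195 m.
ΔN = Δφ × 111195 = -355.8 m; ΔE = Δλ × 111195 × cos(-54.1741°) = +0.0071 × 111195 × 0.585324 = 462.1 m.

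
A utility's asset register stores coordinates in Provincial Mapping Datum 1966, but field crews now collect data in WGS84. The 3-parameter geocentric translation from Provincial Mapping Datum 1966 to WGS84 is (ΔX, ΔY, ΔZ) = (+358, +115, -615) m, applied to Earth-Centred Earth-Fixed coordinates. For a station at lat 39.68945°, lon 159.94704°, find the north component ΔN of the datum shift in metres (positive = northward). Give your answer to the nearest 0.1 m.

The local north axis is (−sin φ cos λ, −sin φ sin λ, cos φ), giving ΔN = 214.768 − 25.182 − 473.253 = -283.67 m.

ΔN = -283.7 m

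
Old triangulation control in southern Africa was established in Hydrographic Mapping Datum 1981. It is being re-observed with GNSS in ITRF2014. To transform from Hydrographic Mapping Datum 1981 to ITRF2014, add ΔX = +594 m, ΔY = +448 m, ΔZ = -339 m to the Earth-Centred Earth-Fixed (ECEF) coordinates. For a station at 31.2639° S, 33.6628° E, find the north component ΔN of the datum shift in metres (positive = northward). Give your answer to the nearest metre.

The local north axis is (−sin φ cos λ, −sin φ sin λ, cos φ), giving ΔN = 256.581 + 128.878 − 289.772 = 95.69 m.

ΔN = 96 m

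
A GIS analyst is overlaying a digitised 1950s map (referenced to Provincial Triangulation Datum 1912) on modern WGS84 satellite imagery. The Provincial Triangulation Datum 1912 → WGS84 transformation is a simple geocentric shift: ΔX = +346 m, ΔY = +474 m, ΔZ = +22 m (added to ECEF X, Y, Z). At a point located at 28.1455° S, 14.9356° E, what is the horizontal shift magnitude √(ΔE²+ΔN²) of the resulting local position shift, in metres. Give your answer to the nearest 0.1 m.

The local east axis at (φ, λ) is (−sin λ, cos λ, 0), so ΔE = −sin(14.9356°)·346 + cos(14.9356°)·474 = 368.81 m.
The local north axis is (−sin φ cos λ, −sin φ sin λ, cos φ), giving ΔN = 157.698 + 57.627 + 19.399 = 234.72 m.
Horizontal magnitude = √(ΔE² + ΔN²) = √(368.81² + 234.72²) = 437.17 m.

437.2 m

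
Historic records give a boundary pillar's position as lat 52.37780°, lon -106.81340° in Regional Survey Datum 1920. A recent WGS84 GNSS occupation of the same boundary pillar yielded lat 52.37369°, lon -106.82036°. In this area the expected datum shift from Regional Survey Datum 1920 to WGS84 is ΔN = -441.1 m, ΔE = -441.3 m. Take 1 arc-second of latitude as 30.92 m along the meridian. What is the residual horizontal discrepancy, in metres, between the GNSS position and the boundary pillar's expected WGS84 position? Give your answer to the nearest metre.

Observed coordinate differences: Δφ = -0.00411°, Δλ = -0.00696°.
Converting to metres (1° lat = 111312 m, cos φ = 0.610452): observed ΔN = -457.5 m, observed ΔE = -472.9 m.
Subtracting the expected shift leaves a residual of -457.5 − (-441.1) = -16.4 m north and -472.9 − (-441.3) = -31.6 m east.
Residual distance = √((-16.4)² + (-31.6)²) = 35.6 m.

36 m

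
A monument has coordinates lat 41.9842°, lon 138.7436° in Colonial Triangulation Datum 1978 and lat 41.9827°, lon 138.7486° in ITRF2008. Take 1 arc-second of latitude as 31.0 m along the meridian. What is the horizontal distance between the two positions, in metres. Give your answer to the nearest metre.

Δφ = 41.9827° − 41.9842° = -0.0015°; Δλ = 138.7486° − 138.7436° = +0.0050°.
1° of latitude = 3600 × 31.00 = 111600 m.
ΔN = Δφ × 111600 = -167.4 m; ΔE = Δλ × 111600 × cos(41.9842°) = +0.0050 × 111600 × 0.743329 = 414.8 m.
Distance = √(ΔE² + ΔN²) = √(414.8² + (-167.4)²) = 447.3 m.

447 m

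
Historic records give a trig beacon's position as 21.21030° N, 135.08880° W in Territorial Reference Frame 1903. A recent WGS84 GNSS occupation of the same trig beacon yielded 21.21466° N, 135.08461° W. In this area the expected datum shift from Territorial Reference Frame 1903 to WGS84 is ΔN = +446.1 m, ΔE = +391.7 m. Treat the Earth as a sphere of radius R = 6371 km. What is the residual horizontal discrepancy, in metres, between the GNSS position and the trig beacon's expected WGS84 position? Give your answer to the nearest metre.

58 m

Observed coordinate differences: Δφ = +0.00436°, Δλ = +0.00419°.
Converting to metres (1° lat = 111195 m, cos φ = 0.932259): observed ΔN = 484.8 m, observed ΔE = 434.3 m.
Subtracting the expected shift leaves a residual of 484.8 − (446.1) = 38.7 m north and 434.3 − (391.7) = 42.6 m east.
Residual distance = √(38.7² + 42.6²) = 57.6 m.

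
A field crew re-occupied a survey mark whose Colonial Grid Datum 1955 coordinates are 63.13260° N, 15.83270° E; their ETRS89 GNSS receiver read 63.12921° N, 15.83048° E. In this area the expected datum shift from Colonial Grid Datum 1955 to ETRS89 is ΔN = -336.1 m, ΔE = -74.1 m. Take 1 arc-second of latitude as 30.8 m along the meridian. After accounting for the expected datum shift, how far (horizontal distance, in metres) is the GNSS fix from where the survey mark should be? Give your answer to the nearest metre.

Observed coordinate differences: Δφ = -0.00339°, Δλ = -0.00222°.
Converting to metres (1° lat = 110880 m, cos φ = 0.451927): observed ΔN = -375.9 m, observed ΔE = -111.2 m.
Subtracting the expected shift leaves a residual of -375.9 − (-336.1) = -39.8 m north and -111.2 − (-74.1) = -37.1 m east.
Residual distance = √((-39.8)² + (-37.1)²) = 54.4 m.

54 m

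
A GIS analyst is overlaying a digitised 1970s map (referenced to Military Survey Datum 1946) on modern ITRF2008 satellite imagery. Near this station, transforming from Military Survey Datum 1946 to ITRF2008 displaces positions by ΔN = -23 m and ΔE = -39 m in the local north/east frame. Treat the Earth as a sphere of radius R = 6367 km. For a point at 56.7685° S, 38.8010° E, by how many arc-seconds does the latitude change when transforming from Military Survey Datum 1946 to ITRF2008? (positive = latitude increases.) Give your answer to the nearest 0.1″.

Δφ = -0.7″

On a sphere of radius R, 1 rad of latitude = R, so Δφ = ΔN / R = -23.0 / 6367000 = -3.6124e-06 rad = -0.745″.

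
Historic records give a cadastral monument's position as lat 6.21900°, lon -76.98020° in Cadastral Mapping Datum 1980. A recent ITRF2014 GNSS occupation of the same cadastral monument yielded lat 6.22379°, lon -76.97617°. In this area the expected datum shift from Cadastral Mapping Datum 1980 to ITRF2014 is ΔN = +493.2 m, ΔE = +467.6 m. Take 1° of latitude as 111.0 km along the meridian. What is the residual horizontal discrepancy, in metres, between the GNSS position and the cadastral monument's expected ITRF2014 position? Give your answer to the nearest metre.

Observed coordinate differences: Δφ = +0.00479°, Δλ = +0.00403°.
Converting to metres (1° lat = 111000 m, cos φ = 0.994115): observed ΔN = 531.7 m, observed ΔE = 444.7 m.
Subtracting the expected shift leaves a residual of 531.7 − (493.2) = 38.5 m north and 444.7 − (467.6) = -22.9 m east.
Residual distance = √(38.5² + (-22.9)²) = 44.8 m.

45 m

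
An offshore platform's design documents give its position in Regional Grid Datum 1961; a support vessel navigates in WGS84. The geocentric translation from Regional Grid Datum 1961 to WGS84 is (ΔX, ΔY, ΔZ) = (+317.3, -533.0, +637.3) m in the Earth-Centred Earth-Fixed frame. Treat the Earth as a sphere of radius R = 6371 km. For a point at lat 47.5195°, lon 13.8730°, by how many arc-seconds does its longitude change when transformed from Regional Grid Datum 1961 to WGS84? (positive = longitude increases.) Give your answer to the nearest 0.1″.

Δλ = -28.5″

sin φ = 0.737507, cos φ = 0.675339, sin λ = 0.239771, cos λ = 0.970830.
East component: ΔE = −sin λ·ΔX + cos λ·ΔY = −(0.239771)(317.3) + (0.970830)(-533.0) = -593.53 m.
1° of latitude spans πR/180 = 111195 m; at latitude φ, 1° of longitude spans that × cos φ = 75094.3 m, so Δλ = -593.53 / 75094.3 × 3600 = -28.454″.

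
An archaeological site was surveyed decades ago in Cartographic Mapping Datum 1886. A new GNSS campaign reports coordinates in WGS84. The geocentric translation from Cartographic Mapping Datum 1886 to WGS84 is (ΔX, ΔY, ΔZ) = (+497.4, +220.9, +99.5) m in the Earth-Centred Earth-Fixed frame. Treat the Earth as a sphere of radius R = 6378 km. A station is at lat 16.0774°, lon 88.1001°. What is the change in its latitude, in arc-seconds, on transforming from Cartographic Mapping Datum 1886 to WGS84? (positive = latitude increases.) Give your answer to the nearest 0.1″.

Δφ = 1.0″

sin φ = 0.276936, cos φ = 0.960888, sin λ = 0.999450, cos λ = 0.033153.
North component: ΔN = −sin φ cos λ·ΔX − sin φ sin λ·ΔY + cos φ·ΔZ = −(0.276936)(0.033153)(497.4) − (0.276936)(0.999450)(220.9) + (0.960888)(99.5) = 29.90 m.
1° of latitude spans πR/180 = 111317 m, so Δφ = 29.90 / 111317 × 3600 = 0.967″.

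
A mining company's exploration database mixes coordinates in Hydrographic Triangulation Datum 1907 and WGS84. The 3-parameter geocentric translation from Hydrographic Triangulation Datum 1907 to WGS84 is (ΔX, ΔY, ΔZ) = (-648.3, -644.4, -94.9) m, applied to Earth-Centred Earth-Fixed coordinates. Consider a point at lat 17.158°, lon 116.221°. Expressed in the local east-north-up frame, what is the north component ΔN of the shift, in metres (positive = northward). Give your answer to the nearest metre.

The local north axis is (−sin φ cos λ, −sin φ sin λ, cos φ), giving ΔN = -84.502 + 170.541 − 90.676 = -4.64 m.

ΔN = -5 m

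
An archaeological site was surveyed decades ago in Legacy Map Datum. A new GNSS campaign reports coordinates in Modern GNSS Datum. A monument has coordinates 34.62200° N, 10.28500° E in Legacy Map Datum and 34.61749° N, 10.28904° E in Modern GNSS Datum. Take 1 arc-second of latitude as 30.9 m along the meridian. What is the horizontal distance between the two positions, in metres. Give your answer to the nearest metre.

623 m

Δφ = 34.61749° − 34.62200° = -0.00451°; Δλ = 10.28904° − 10.28500° = +0.00404°.
1° of latitude = 3600 × 30.90 = 111240 m.
ΔN = Δφ × 111240 = -501.7 m; ΔE = Δλ × 111240 × cos(34.62200°) = +0.00404 × 111240 × 0.822918 = 369.8 m.
Distance = √(ΔE² + ΔN²) = √(369.8² + (-501.7)²) = 623.3 m.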